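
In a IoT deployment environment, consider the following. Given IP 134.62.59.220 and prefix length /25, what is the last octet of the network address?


Given: IP = 134.62.59.220, prefix = /25
Subnet mask = 255.255.255.128
Last octet of IP: 220
Last octet of mask: 128
Network last octet = 220 AND 128 = 128

128


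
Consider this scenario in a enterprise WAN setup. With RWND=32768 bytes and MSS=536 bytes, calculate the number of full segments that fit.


Given: RWND = 32768 bytes, MSS = 536 bytes
Full segments = floor(RWND / MSS)
Full segments = floor(32768 / 536)
Full segments = floor(61.1343) = 61

61


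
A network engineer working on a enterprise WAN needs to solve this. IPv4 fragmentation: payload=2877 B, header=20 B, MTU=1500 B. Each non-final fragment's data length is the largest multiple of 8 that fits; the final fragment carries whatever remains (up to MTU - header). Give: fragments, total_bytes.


Max data per non-final fragment = floor((MTU - header)/8)*8 = floor((1500 - 20)/8)*8 = floor(1480/8)*8 = 1480 B
Final fragment needs no 8-byte alignment: it can carry up to MTU - header = 1480 B
Non-final fragments needed = ceil((payload - 1480) / 1480) = ceil(1397/1480) = ceil(0.9439) = 1
Number of fragments = 1 + 1 = 2
Fragment sizes (data): 1 * 1480 B + 1397 B (last, 1397 <= 1480 OK)
Total bytes sent = payload + n_frags * header = 2877 + 2*20 = 2877 + 40 = 2917 B

2, 2917


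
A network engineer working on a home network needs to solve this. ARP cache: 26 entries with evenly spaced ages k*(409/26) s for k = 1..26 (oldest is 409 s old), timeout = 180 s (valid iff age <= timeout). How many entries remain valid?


Ages are k * 409/26 s for k = 1..26 (spacing = 15.7308 s).
Entry k is valid iff k * 409/26 <= 180 iff k <= 26 * 180 / 409 = 11.4425
n_valid = floor(11.4425) = 11
(n_stale = 26 - 11 = 15)

11


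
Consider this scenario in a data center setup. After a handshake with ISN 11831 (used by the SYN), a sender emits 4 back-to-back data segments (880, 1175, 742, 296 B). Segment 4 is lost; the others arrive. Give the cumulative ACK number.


SYN uses sequence number 11831; first data byte = ISN + 1 = 11832.
Segment 1: SEQ = 11832, len = 880 B, covers [11832, 12711]
Segment 2: SEQ = 12712, len = 1175 B, covers [12712, 13886]
Segment 3: SEQ = 13887, len = 742 B, covers [13887, 14628]
Segment 4: SEQ = 14629, len = 296 B, covers [14629, 14924] [LOST]
In-order data received: bytes [11832, 14628] (segments 1..3).
Segment 4 missing -> gap begins at byte 14629.
Cumulative ACK = next expected in-order byte = 11832 + 880 + 1175 + 742 = 14629

14629


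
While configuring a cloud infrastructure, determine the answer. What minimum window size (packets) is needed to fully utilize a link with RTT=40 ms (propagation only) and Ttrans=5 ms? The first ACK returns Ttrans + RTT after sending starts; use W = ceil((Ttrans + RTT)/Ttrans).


Given: Ttrans = 5 ms, RTT = 40 ms (= 2 * Tprop, Tprop = 20 ms)
Time until first ACK returns = Ttrans + RTT = 5 + 40 = 45 ms
Need W * Ttrans >= Ttrans + RTT  ->  W >= (Ttrans + RTT) / Ttrans
(Ttrans + RTT) / Ttrans = 45 / 5 = 9
W_min = ceil(9) = 9

9


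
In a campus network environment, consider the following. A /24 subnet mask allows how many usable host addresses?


Given: subnet mask /24
Host bits = 32 - 24 = 8
Total addresses = 2^8 = 256
Usable hosts = 256 - 2 (network + broadcast) = 254

254


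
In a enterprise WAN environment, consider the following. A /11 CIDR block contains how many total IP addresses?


Given: CIDR prefix /11
Host bits = 32 - 11 = 21
Total addresses = 2^21 = 2097152

2097152


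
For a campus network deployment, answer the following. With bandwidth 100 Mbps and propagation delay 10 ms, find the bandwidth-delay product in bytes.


Given: bandwidth = 100 Mbps, delay = 10 ms
BDP in bits = 100 * 10^6 * 10 / 1000
BDP in bits = 1000000
BDP in bytes = 1000000 / 8 = 125000

125000


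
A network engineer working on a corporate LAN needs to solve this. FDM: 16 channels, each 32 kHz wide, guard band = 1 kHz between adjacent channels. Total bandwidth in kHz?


Given: 16 channels, 32 kHz each, guard = 1 kHz
Channel bandwidth = 16 * 32 = 512 kHz
Guard bands = 15 gaps * 1 kHz = 15 kHz
Total = 512 + 15 = 527 kHz

527


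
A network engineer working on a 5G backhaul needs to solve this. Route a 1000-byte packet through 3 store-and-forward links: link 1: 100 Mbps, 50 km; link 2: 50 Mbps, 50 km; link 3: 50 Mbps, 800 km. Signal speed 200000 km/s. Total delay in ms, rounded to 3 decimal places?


Packet = 1000 bytes = 8000 bits. Store-and-forward: sum (t_trans + t_prop) per link.
Link 1: t_trans = 8000/(100*10^6) s = 0.0800 ms; t_prop = 50/200000 s = 0.2500 ms; subtotal = 0.3300 ms
Link 2: t_trans = 8000/(50*10^6) s = 0.1600 ms; t_prop = 50/200000 s = 0.2500 ms; subtotal = 0.4100 ms
Link 3: t_trans = 8000/(50*10^6) s = 0.1600 ms; t_prop = 800/200000 s = 4.0000 ms; subtotal = 4.1600 ms
End-to-end = 0.3300 + 0.4100 + 4.1600 = 4.9000 ms -> 4.900 ms (3 dp)

4.900


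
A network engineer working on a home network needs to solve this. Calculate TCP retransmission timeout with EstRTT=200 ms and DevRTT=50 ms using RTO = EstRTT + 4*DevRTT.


Given: EstRTT = 200 ms, DevRTT = 50 ms
Timeout = EstRTT + 4 * DevRTT
4 * DevRTT = 4 * 50 = 200
Timeout = 200 + 200 = 400 ms

400


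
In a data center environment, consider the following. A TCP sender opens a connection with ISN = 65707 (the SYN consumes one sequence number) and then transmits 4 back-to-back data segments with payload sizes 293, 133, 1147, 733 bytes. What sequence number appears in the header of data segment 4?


The SYN occupies sequence number ISN = 65707, so the first data byte is ISN + 1 = 65708.
SEQ of data segment i = (ISN + 1) + sum of payload sizes of segments 1..i-1.
Segment 1: SEQ = 65708, payload = 293 bytes
Segment 2: SEQ = 66001, payload = 133 bytes
Segment 3: SEQ = 66134, payload = 1147 bytes
Segment 4: SEQ = 67281, payload = 733 bytes
SEQ of segment 4 = 65708 + 293 + 133 + 1147 = 67281

67281


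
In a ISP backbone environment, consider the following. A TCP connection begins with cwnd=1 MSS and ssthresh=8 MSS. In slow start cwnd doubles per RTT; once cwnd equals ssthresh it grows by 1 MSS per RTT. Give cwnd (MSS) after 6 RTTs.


RTT 0: cwnd = 1 MSS (initial)
RTT 1: cwnd = 2 MSS (slow start, doubled)
RTT 2: cwnd = 4 MSS (slow start, doubled)
RTT 3: cwnd = 8 MSS (slow start, doubled)
RTT 4: cwnd = 9 MSS (congestion avoidance, +1)
RTT 5: cwnd = 10 MSS (congestion avoidance, +1)
RTT 6: cwnd = 11 MSS (congestion avoidance, +1)

11


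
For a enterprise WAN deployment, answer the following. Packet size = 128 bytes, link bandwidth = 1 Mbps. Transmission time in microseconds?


Given: packet = 128 bytes, bandwidth = 1 Mbps
Packet in bits = 128 * 8 = 1024 bits
Bandwidth = 1 * 10^6 = 1000000 bps
Time = 1024 / 1000000 seconds
Time in us = 1024 * 10^6 / 1000000 = 1024

1024


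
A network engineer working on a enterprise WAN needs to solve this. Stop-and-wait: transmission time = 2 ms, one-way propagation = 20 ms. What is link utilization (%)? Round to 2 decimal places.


Given: Ttrans = 2 ms, Tprop = 20 ms
RTT = 2 * Tprop = 2 * 20 = 40 ms
U = Ttrans / (Ttrans + RTT)
U = 2 / (2 + 40)
U = 2 / 42 = 0.047619
U% = 4.76%

4.76


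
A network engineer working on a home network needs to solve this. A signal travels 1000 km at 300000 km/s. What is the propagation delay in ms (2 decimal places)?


Given: distance = 1000 km, speed = 300000 km/s
Delay = distance / speed = 1000 / 300000 seconds
Delay in ms = 1000 * 1000 / 300000
Delay = 3.3333 ms
Rounded to 2 dp = 3.33 ms

3.33


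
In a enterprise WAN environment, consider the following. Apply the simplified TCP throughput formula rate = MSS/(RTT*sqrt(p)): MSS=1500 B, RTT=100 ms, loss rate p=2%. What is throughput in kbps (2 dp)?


Given: MSS = 1500 bytes, RTT = 100 ms, loss = 2%
RTT in seconds = 100 / 1000 = 0.1
Loss rate = 2% = 0.02
sqrt(loss) = sqrt(0.02) = 0.141421356237
Throughput (bytes/s) = 1500 / (0.1 * 0.141421356237) = 106066.0172
Throughput (kbps) = 106066.0172 * 8 / 1000 = 848.528137 -> 848.53 kbps (2 dp)

848.53


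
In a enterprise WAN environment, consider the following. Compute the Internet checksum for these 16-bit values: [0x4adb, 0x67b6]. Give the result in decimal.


Given words: [0x4adb, 0x67b6]
Step 1: Sum all words
Raw sum = 19163 + 26550 = 45713
One's complement = ~45713 & 0xFFFF = 19822

19822


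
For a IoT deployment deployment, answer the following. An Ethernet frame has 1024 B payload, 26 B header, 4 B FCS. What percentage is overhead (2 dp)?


Given: payload = 1024 B, header = 26 B, trailer = 4 B
Overhead bytes = header + trailer = 26 + 4 = 30
Total frame = payload + overhead = 1024 + 30 = 1054
Overhead % = 30 / 1054 * 100 = 2.8463% -> 2.85% (2 dp)

2.85


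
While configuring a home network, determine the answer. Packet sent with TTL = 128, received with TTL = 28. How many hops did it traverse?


Given: initial TTL = 128, received TTL = 28
Hops = initial TTL - received TTL
Hops = 128 - 28 = 100

100


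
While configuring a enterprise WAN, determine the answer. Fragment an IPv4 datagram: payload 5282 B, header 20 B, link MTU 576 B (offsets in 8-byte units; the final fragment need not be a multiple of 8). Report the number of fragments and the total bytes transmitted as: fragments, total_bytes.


Max data per non-final fragment = floor((MTU - header)/8)*8 = floor((576 - 20)/8)*8 = floor(556/8)*8 = 552 B
Final fragment needs no 8-byte alignment: it can carry up to MTU - header = 556 B
Non-final fragments needed = ceil((payload - 556) / 552) = ceil(4726/552) = ceil(8.5616) = 9
Number of fragments = 9 + 1 = 10
Fragment sizes (data): 9 * 552 B + 314 B (last, 314 <= 556 OK)
Total bytes sent = payload + n_frags * header = 5282 + 10*20 = 5282 + 200 = 5482 B

10, 5482


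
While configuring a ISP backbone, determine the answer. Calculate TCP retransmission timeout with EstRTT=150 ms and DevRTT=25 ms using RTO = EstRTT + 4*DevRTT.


Given: EstRTT = 150 ms, DevRTT = 25 ms
Timeout = EstRTT + 4 * DevRTT
4 * DevRTT = 4 * 25 = 100
Timeout = 150 + 100 = 250 ms

250


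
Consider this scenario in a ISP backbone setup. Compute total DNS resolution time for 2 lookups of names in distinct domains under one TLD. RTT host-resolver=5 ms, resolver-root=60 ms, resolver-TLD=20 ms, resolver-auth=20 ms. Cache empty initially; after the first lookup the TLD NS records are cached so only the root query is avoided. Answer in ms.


Lookup 1 (cold cache): local + root + TLD + auth = 5 + 60 + 20 + 20 = 105 ms
Lookups 2..2 (TLD NS cached -> skip root; new domain -> still ask TLD and auth): local + TLD + auth = 5 + 20 + 20 = 45 ms each
Remaining 1 lookups: 1 * 45 = 45 ms
Total = 105 + 45 = 150 ms

150


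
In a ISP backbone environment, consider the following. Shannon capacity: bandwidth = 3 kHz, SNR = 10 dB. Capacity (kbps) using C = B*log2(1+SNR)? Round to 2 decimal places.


Given: B = 3 kHz, SNR = 10 dB
SNR linear = 10^(10/10) = 10
1 + SNR = 11
log2(11) = 3.4594316186
C = 3 * 1000 * 3.4594316186 = 10378.2949 bps
C = 10.378295 kbps -> 10.38 kbps (2 dp)

10.38


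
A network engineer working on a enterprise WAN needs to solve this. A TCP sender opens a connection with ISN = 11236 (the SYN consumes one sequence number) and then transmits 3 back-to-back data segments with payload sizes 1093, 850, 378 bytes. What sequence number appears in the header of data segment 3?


The SYN occupies sequence number ISN = 11236, so the first data byte is ISN + 1 = 11237.
SEQ of data segment i = (ISN + 1) + sum of payload sizes of segments 1..i-1.
Segment 1: SEQ = 11237, payload = 1093 bytes
Segment 2: SEQ = 12330, payload = 850 bytes
Segment 3: SEQ = 13180, payload = 378 bytes
SEQ of segment 3 = 11237 + 1093 + 850 = 13180

13180


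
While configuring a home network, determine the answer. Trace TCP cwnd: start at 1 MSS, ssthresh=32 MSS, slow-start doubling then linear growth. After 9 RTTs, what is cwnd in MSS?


RTT 0: cwnd = 1 MSS (initial)
RTT 1: cwnd = 2 MSS (slow start, doubled)
RTT 2: cwnd = 4 MSS (slow start, doubled)
RTT 3: cwnd = 8 MSS (slow start, doubled)
RTT 4: cwnd = 16 MSS (slow start, doubled)
RTT 5: cwnd = 32 MSS (slow start, doubled)
RTT 6: cwnd = 33 MSS (congestion avoidance, +1)
RTT 7: cwnd = 34 MSS (congestion avoidance, +1)
RTT 8: cwnd = 35 MSS (congestion avoidance, +1)
RTT 9: cwnd = 36 MSS (congestion avoidance, +1)

36


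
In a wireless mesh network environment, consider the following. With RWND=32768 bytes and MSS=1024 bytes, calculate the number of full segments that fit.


Given: RWND = 32768 bytes, MSS = 1024 bytes
Full segments = floor(RWND / MSS)
Full segments = floor(32768 / 1024)
Full segments = floor(32.0) = 32

32


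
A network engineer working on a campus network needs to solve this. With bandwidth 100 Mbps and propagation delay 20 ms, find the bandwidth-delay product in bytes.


Given: bandwidth = 100 Mbps, delay = 20 ms
BDP in bits = 100 * 10^6 * 20 / 1000
BDP in bits = 2000000
BDP in bytes = 2000000 / 8 = 250000

250000


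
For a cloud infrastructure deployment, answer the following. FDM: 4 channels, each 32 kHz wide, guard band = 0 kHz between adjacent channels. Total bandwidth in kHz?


Given: 4 channels, 32 kHz each, guard = 0 kHz
Channel bandwidth = 4 * 32 = 128 kHz
Guard bands = 3 gaps * 0 kHz = 0 kHz
Total = 128 + 0 = 128 kHz

128


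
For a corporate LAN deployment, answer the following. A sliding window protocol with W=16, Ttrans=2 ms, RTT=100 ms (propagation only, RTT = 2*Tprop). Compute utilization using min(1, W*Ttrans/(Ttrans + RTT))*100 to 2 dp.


Given: W = 16, Ttrans = 2 ms, RTT = 100 ms (= 2 * Tprop, Tprop = 50 ms)
Cycle time = Ttrans + RTT = 2 + 100 = 102 ms (first packet sent until its ACK returns)
W * Ttrans = 16 * 2 = 32 ms of sending per cycle
W * Ttrans / (Ttrans + RTT) = 32 / 102 = 0.313725
U = min(1, 0.313725) = 0.313725
U% = 31.37%

31.37


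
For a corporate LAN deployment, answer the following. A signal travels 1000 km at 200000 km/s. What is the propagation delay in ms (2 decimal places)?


Given: distance = 1000 km, speed = 200000 km/s
Delay = distance / speed = 1000 / 200000 seconds
Delay in ms = 1000 * 1000 / 200000
Delay = 5.0000 ms
Rounded to 2 dp = 5.00 ms

5.00


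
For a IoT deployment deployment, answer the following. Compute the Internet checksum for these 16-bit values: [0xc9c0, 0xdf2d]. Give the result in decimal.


Given words: [0xc9c0, 0xdf2d]
Step 1: Sum all words
Raw sum = 51648 + 57133 = 108781
Step 2: Fold carry: (43245 + 1) = 43246
One's complement = ~43246 & 0xFFFF = 22289

22289


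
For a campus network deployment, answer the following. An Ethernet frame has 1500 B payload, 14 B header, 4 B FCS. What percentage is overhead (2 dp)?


Given: payload = 1500 B, header = 14 B, trailer = 4 B
Overhead bytes = header + trailer = 14 + 4 = 18
Total frame = payload + overhead = 1500 + 18 = 1518
Overhead % = 18 / 1518 * 100 = 1.1858% -> 1.19% (2 dp)

1.19


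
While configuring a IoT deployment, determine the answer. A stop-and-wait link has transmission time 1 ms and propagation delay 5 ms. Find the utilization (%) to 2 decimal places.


Given: Ttrans = 1 ms, Tprop = 5 ms
RTT = 2 * Tprop = 2 * 5 = 10 ms
U = Ttrans / (Ttrans + RTT)
U = 1 / (1 + 10)
U = 1 / 11 = 0.090909
U% = 9.09%

9.09


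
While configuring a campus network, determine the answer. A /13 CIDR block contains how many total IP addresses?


Given: CIDR prefix /13
Host bits = 32 - 13 = 19
Total addresses = 2^19 = 524288

524288


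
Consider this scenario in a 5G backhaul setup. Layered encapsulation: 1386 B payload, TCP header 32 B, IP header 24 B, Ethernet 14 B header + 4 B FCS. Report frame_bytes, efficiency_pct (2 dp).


TCP segment = 1386 + 32 = 1418 B
IP packet = 1418 + 24 = 1442 B
Ethernet frame = 1442 + 14 + 4 = 1460 B
Efficiency = app / frame = 1386 / 1460 = 0.949315 = 94.9315% -> 94.93% (2 dp)

1460, 94.93


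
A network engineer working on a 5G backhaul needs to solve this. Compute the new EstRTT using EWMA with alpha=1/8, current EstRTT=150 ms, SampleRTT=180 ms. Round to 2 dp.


Given: EstRTT = 150 ms, SampleRTT = 180 ms, alpha = 1/8
New EstRTT = (1 - alpha) * EstRTT + alpha * SampleRTT
(7/8) * 150 = 131.25
(1/8) * 180 = 22.5
New EstRTT = 131.25 + 22.5 = 153.75 ms -> 153.75 ms (2 dp)

153.75


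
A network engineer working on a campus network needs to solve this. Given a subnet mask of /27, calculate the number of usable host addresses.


Given: subnet mask /27
Host bits = 32 - 27 = 5
Total addresses = 2^5 = 32
Usable hosts = 32 - 2 (network + broadcast) = 30

30


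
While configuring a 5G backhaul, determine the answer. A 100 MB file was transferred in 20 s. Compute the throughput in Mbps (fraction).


Given: file = 100 MB, time = 20 s
File in Mb = 100 * 8 = 800 Mb
Throughput = 800 / 20 Mbps
Throughput = 40 Mbps

40


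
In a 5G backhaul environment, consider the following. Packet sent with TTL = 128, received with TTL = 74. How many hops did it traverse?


Given: initial TTL = 128, received TTL = 74
Hops = initial TTL - received TTL
Hops = 128 - 74 = 54

54


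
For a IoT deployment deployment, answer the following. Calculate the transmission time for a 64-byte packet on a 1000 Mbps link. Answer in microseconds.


Given: packet = 64 bytes, bandwidth = 1000 Mbps
Packet in bits = 64 * 8 = 512 bits
Bandwidth = 1000 * 10^6 = 1000000000 bps
Time = 512 / 1000000000 seconds
Time in us = 512 * 10^6 / 1000000000 = 0.512

0.512


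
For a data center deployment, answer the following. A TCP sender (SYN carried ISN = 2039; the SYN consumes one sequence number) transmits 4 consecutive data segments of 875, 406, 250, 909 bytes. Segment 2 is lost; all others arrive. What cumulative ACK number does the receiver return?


SYN uses sequence number 2039; first data byte = ISN + 1 = 2040.
Segment 1: SEQ = 2040, len = 875 B, covers [2040, 2914]
Segment 2: SEQ = 2915, len = 406 B, covers [2915, 3320] [LOST]
Segment 3: SEQ = 3321, len = 250 B, covers [3321, 3570]
Segment 4: SEQ = 3571, len = 909 B, covers [3571, 4479]
In-order data received: bytes [2040, 2914] (segments 1..1).
Segment 2 missing -> gap begins at byte 2915; later segments buffered out of order.
Cumulative ACK = next expected in-order byte = 2040 + 875 = 2915

2915


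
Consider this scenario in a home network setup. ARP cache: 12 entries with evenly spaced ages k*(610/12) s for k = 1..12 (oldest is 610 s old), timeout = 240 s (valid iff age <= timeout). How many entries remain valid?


Ages are k * 610/12 s for k = 1..12 (spacing = 50.8333 s).
Entry k is valid iff k * 610/12 <= 240 iff k <= 12 * 240 / 610 = 4.7213
n_valid = floor(4.7213) = 4
(n_stale = 12 - 4 = 8)

4


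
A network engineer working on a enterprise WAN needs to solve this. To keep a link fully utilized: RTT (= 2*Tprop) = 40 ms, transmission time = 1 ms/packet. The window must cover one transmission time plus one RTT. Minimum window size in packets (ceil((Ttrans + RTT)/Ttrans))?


Given: Ttrans = 1 ms, RTT = 40 ms (= 2 * Tprop, Tprop = 20 ms)
Time until first ACK returns = Ttrans + RTT = 1 + 40 = 41 ms
Need W * Ttrans >= Ttrans + RTT  ->  W >= (Ttrans + RTT) / Ttrans
(Ttrans + RTT) / Ttrans = 41 / 1 = 41
W_min = ceil(41) = 41

41


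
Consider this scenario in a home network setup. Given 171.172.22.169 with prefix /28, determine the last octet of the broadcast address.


Given: IP = 171.172.22.169, prefix = /28
Host bits = 32 - 28 = 4
Network last octet = 169 AND mask = 160
Host part size = 2^4 - 1 = 15
Broadcast last octet = 160 OR 15 = 175

175


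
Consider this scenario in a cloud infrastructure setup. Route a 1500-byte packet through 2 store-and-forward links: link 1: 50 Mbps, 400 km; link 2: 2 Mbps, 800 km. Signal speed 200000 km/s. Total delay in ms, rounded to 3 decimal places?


Packet = 1500 bytes = 12000 bits. Store-and-forward: sum (t_trans + t_prop) per link.
Link 1: t_trans = 12000/(50*10^6) s = 0.2400 ms; t_prop = 400/200000 s = 2.0000 ms; subtotal = 2.2400 ms
Link 2: t_trans = 12000/(2*10^6) s = 6.0000 ms; t_prop = 800/200000 s = 4.0000 ms; subtotal = 10.0000 ms
End-to-end = 2.2400 + 10.0000 = 12.2400 ms -> 12.240 ms (3 dp)

12.240


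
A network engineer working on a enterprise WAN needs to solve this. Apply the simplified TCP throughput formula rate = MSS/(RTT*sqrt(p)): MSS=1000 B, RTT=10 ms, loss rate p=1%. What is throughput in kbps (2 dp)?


Given: MSS = 1000 bytes, RTT = 10 ms, loss = 1%
RTT in seconds = 10 / 1000 = 0.01
Loss rate = 1% = 0.01
sqrt(loss) = sqrt(0.01) = 0.1
Throughput (bytes/s) = 1000 / (0.01 * 0.1) = 1000000.0000
Throughput (kbps) = 1000000.0000 * 8 / 1000 = 8000.000000 -> 8000.00 kbps (2 dp)

8000.00


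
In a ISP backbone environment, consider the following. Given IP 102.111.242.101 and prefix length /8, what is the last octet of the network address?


Given: IP = 102.111.242.101, prefix = /8
Subnet mask = 255.0.0.0
Last octet of IP: 101
Last octet of mask: 0
Network last octet = 101 AND 0 = 0

0


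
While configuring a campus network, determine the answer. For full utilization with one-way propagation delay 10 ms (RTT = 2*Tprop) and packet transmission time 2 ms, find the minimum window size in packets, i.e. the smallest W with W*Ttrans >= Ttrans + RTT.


Given: Ttrans = 2 ms, RTT = 20 ms (= 2 * Tprop, Tprop = 10 ms)
Time until first ACK returns = Ttrans + RTT = 2 + 20 = 22 ms
Need W * Ttrans >= Ttrans + RTT  ->  W >= (Ttrans + RTT) / Ttrans
(Ttrans + RTT) / Ttrans = 22 / 2 = 11
W_min = ceil(11) = 11

11


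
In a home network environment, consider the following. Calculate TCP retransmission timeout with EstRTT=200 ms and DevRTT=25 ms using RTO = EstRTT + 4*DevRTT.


Given: EstRTT = 200 ms, DevRTT = 25 ms
Timeout = EstRTT + 4 * DevRTT
4 * DevRTT = 4 * 25 = 100
Timeout = 200 + 100 = 300 ms

300


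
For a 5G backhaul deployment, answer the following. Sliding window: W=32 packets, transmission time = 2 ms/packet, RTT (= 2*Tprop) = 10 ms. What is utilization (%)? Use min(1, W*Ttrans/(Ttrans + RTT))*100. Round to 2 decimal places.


Given: W = 32, Ttrans = 2 ms, RTT = 10 ms (= 2 * Tprop, Tprop = 5 ms)
Cycle time = Ttrans + RTT = 2 + 10 = 12 ms (first packet sent until its ACK returns)
W * Ttrans = 32 * 2 = 64 ms of sending per cycle
W * Ttrans / (Ttrans + RTT) = 64 / 12 = 5.333333
U = min(1, 5.333333) = 1.000000
U% = 100.00%

100.00


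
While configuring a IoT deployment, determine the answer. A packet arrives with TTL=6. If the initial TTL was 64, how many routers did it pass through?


Given: initial TTL = 64, received TTL = 6
Hops = initial TTL - received TTL
Hops = 64 - 6 = 58

58


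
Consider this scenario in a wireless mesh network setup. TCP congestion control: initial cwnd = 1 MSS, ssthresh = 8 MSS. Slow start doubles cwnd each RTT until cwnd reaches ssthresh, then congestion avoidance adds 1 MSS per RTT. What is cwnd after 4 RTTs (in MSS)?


RTT 0: cwnd = 1 MSS (initial)
RTT 1: cwnd = 2 MSS (slow start, doubled)
RTT 2: cwnd = 4 MSS (slow start, doubled)
RTT 3: cwnd = 8 MSS (slow start, doubled)
RTT 4: cwnd = 9 MSS (congestion avoidance, +1)

9


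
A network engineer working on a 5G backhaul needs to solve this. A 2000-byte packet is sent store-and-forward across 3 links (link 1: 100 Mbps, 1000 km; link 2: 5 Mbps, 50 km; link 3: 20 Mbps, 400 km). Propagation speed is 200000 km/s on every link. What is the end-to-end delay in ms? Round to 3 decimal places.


Packet = 2000 bytes = 16000 bits. Store-and-forward: sum (t_trans + t_prop) per link.
Link 1: t_trans = 16000/(100*10^6) s = 0.1600 ms; t_prop = 1000/200000 s = 5.0000 ms; subtotal = 5.1600 ms
Link 2: t_trans = 16000/(5*10^6) s = 3.2000 ms; t_prop = 50/200000 s = 0.2500 ms; subtotal = 3.4500 ms
Link 3: t_trans = 16000/(20*10^6) s = 0.8000 ms; t_prop = 400/200000 s = 2.0000 ms; subtotal = 2.8000 ms
End-to-end = 5.1600 + 3.4500 + 2.8000 = 11.4100 ms -> 11.410 ms (3 dp)

11.410


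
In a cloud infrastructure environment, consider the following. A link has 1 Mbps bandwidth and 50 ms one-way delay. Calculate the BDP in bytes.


Given: bandwidth = 1 Mbps, delay = 50 ms
BDP in bits = 1 * 10^6 * 50 / 1000
BDP in bits = 50000
BDP in bytes = 50000 / 8 = 6250

6250


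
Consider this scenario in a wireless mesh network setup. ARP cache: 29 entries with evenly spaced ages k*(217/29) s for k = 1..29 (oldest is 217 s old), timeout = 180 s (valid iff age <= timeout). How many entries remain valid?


Ages are k * 217/29 s for k = 1..29 (spacing = 7.4828 s).
Entry k is valid iff k * 217/29 <= 180 iff k <= 29 * 180 / 217 = 24.0553
n_valid = floor(24.0553) = 24
(n_stale = 29 - 24 = 5)

24


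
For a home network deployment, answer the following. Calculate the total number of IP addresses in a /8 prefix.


Given: CIDR prefix /8
Host bits = 32 - 8 = 24
Total addresses = 2^24 = 16777216

16777216


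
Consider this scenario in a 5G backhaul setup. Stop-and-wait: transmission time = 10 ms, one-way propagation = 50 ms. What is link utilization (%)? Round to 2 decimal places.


Given: Ttrans = 10 ms, Tprop = 50 ms
RTT = 2 * Tprop = 2 * 50 = 100 ms
U = Ttrans / (Ttrans + RTT)
U = 10 / (10 + 100)
U = 10 / 110 = 0.090909
U% = 9.09%

9.09


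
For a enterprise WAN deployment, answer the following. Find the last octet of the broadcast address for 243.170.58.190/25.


Given: IP = 243.170.58.190, prefix = /25
Host bits = 32 - 25 = 7
Network last octet = 190 AND mask = 128
Host part size = 2^7 - 1 = 127
Broadcast last octet = 128 OR 127 = 255

255


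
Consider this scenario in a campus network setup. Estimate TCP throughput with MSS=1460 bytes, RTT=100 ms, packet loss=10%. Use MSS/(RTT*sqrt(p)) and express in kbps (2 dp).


Given: MSS = 1460 bytes, RTT = 100 ms, loss = 10%
RTT in seconds = 100 / 1000 = 0.1
Loss rate = 10% = 0.1
sqrt(loss) = sqrt(0.1) = 0.316227766017
Throughput (bytes/s) = 1460 / (0.1 * 0.316227766017) = 46169.2538
Throughput (kbps) = 46169.2538 * 8 / 1000 = 369.354031 -> 369.35 kbps (2 dp)

369.35


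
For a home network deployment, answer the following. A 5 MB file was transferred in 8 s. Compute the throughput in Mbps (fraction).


Given: file = 5 MB, time = 8 s
File in Mb = 5 * 8 = 40 Mb
Throughput = 40 / 8 Mbps
Throughput = 5 Mbps

5


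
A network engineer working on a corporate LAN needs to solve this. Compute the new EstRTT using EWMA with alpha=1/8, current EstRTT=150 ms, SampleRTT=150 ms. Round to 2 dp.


Given: EstRTT = 150 ms, SampleRTT = 150 ms, alpha = 1/8
New EstRTT = (1 - alpha) * EstRTT + alpha * SampleRTT
(7/8) * 150 = 131.25
(1/8) * 150 = 18.75
New EstRTT = 131.25 + 18.75 = 150 ms -> 150.00 ms (2 dp)

150.00


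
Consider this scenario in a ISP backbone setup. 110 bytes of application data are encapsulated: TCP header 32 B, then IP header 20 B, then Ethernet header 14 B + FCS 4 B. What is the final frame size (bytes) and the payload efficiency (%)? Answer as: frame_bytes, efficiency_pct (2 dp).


TCP segment = 110 + 32 = 142 B
IP packet = 142 + 20 = 162 B
Ethernet frame = 162 + 14 + 4 = 180 B
Efficiency = app / frame = 110 / 180 = 0.611111 = 61.1111% -> 61.11% (2 dp)

180, 61.11


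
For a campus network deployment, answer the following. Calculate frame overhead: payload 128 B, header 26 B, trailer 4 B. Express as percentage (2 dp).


Given: payload = 128 B, header = 26 B, trailer = 4 B
Overhead bytes = header + trailer = 26 + 4 = 30
Total frame = payload + overhead = 128 + 30 = 158
Overhead % = 30 / 158 * 100 = 18.9873% -> 18.99% (2 dp)

18.99


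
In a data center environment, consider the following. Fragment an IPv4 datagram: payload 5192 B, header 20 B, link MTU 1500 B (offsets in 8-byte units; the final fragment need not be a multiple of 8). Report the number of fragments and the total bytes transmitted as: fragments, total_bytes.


Max data per non-final fragment = floor((MTU - header)/8)*8 = floor((1500 - 20)/8)*8 = floor(1480/8)*8 = 1480 B
Final fragment needs no 8-byte alignment: it can carry up to MTU - header = 1480 B
Non-final fragments needed = ceil((payload - 1480) / 1480) = ceil(3712/1480) = ceil(2.5081) = 3
Number of fragments = 3 + 1 = 4
Fragment sizes (data): 3 * 1480 B + 752 B (last, 752 <= 1480 OK)
Total bytes sent = payload + n_frags * header = 5192 + 4*20 = 5192 + 80 = 5272 B

4, 5272


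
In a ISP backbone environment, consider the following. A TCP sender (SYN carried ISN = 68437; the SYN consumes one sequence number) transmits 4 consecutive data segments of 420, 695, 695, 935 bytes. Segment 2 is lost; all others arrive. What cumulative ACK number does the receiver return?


SYN uses sequence number 68437; first data byte = ISN + 1 = 68438.
Segment 1: SEQ = 68438, len = 420 B, covers [68438, 68857]
Segment 2: SEQ = 68858, len = 695 B, covers [68858, 69552] [LOST]
Segment 3: SEQ = 69553, len = 695 B, covers [69553, 70247]
Segment 4: SEQ = 70248, len = 935 B, covers [70248, 71182]
In-order data received: bytes [68438, 68857] (segments 1..1).
Segment 2 missing -> gap begins at byte 68858; later segments buffered out of order.
Cumulative ACK = next expected in-order byte = 68438 + 420 = 68858

68858


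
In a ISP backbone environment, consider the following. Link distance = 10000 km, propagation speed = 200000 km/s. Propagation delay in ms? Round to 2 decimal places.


Given: distance = 10000 km, speed = 200000 km/s
Delay = distance / speed = 10000 / 200000 seconds
Delay in ms = 10000 * 1000 / 200000
Delay = 50.0000 ms
Rounded to 2 dp = 50.00 ms

50.00


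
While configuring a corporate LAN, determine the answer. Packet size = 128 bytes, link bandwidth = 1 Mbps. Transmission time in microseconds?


Given: packet = 128 bytes, bandwidth = 1 Mbps
Packet in bits = 128 * 8 = 1024 bits
Bandwidth = 1 * 10^6 = 1000000 bps
Time = 1024 / 1000000 seconds
Time in us = 1024 * 10^6 / 1000000 = 1024

1024


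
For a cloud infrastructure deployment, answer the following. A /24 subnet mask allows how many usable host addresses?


Given: subnet mask /24
Host bits = 32 - 24 = 8
Total addresses = 2^8 = 256
Usable hosts = 256 - 2 (network + broadcast) = 254

254


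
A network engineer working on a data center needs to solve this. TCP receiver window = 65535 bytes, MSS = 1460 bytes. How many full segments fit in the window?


Given: RWND = 65535 bytes, MSS = 1460 bytes
Full segments = floor(RWND / MSS)
Full segments = floor(65535 / 1460)
Full segments = floor(44.887) = 44

44


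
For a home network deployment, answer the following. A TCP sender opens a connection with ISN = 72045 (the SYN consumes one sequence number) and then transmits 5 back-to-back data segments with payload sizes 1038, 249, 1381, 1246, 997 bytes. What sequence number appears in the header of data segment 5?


The SYN occupies sequence number ISN = 72045, so the first data byte is ISN + 1 = 72046.
SEQ of data segment i = (ISN + 1) + sum of payload sizes of segments 1..i-1.
Segment 1: SEQ = 72046, payload = 1038 bytes
Segment 2: SEQ = 73084, payload = 249 bytes
Segment 3: SEQ = 73333, payload = 1381 bytes
Segment 4: SEQ = 74714, payload = 1246 bytes
Segment 5: SEQ = 75960, payload = 997 bytes
SEQ of segment 5 = 72046 + 1038 + 249 + 1381 + 1246 = 75960

75960


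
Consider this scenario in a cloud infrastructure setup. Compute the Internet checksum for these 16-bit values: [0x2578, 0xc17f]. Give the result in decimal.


Given words: [0x2578, 0xc17f]
Step 1: Sum all words
Raw sum = 9592 + 49535 = 59127
One's complement = ~59127 & 0xFFFF = 6408

6408


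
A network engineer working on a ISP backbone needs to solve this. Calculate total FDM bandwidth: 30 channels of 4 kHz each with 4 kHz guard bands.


Given: 30 channels, 4 kHz each, guard = 4 kHz
Channel bandwidth = 30 * 4 = 120 kHz
Guard bands = 29 gaps * 4 kHz = 116 kHz
Total = 120 + 116 = 236 kHz

236


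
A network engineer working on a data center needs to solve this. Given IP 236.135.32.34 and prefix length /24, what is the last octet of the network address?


Given: IP = 236.135.32.34, prefix = /24
Subnet mask = 255.255.255.0
Last octet of IP: 34
Last octet of mask: 0
Network last octet = 34 AND 0 = 0

0


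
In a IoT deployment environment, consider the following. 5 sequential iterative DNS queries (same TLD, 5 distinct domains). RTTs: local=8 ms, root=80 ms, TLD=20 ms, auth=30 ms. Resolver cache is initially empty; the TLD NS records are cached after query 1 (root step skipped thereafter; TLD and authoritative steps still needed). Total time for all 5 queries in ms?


Lookup 1 (cold cache): local + root + TLD + auth = 8 + 80 + 20 + 30 = 138 ms
Lookups 2..5 (TLD NS cached -> skip root; new domain -> still ask TLD and auth): local + TLD + auth = 8 + 20 + 30 = 58 ms each
Remaining 4 lookups: 4 * 58 = 232 ms
Total = 138 + 232 = 370 ms

370


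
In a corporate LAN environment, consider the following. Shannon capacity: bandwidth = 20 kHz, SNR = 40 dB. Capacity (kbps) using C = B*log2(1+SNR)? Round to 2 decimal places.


Given: B = 20 kHz, SNR = 40 dB
SNR linear = 10^(40/10) = 10000
1 + SNR = 10001
log2(10001) = 13.2878566418
C = 20 * 1000 * 13.2878566418 = 265757.1328 bps
C = 265.757133 kbps -> 265.76 kbps (2 dp)

265.76


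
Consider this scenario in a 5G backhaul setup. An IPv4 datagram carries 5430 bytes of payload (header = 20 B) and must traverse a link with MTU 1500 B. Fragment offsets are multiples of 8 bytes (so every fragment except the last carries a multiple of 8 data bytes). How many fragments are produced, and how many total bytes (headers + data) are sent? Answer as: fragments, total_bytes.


Max data per non-final fragment = floor((MTU - header)/8)*8 = floor((1500 - 20)/8)*8 = floor(1480/8)*8 = 1480 B
Final fragment needs no 8-byte alignment: it can carry up to MTU - header = 1480 B
Non-final fragments needed = ceil((payload - 1480) / 1480) = ceil(3950/1480) = ceil(2.6689) = 3
Number of fragments = 3 + 1 = 4
Fragment sizes (data): 3 * 1480 B + 990 B (last, 990 <= 1480 OK)
Total bytes sent = payload + n_frags * header = 5430 + 4*20 = 5430 + 80 = 5510 B

4, 5510


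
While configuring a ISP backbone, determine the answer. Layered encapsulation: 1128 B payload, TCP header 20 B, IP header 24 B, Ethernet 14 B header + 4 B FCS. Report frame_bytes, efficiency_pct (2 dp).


TCP segment = 1128 + 20 = 1148 B
IP packet = 1148 + 24 = 1172 B
Ethernet frame = 1172 + 14 + 4 = 1190 B
Efficiency = app / frame = 1128 / 1190 = 0.947899 = 94.7899% -> 94.79% (2 dp)

1190, 94.79


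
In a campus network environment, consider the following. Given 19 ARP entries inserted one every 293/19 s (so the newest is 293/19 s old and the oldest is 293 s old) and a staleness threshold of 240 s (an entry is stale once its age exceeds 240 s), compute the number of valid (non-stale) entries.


Ages are k * 293/19 s for k = 1..19 (spacing = 15.4211 s).
Entry k is valid iff k * 293/19 <= 240 iff k <= 19 * 240 / 293 = 15.5631
n_valid = floor(15.5631) = 15
(n_stale = 19 - 15 = 4)

15


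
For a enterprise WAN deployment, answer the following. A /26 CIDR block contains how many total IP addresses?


Given: CIDR prefix /26
Host bits = 32 - 26 = 6
Total addresses = 2^6 = 64

64


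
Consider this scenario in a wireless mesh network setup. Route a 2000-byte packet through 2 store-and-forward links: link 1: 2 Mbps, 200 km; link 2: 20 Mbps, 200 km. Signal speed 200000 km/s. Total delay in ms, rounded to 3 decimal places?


Packet = 2000 bytes = 16000 bits. Store-and-forward: sum (t_trans + t_prop) per link.
Link 1: t_trans = 16000/(2*10^6) s = 8.0000 ms; t_prop = 200/200000 s = 1.0000 ms; subtotal = 9.0000 ms
Link 2: t_trans = 16000/(20*10^6) s = 0.8000 ms; t_prop = 200/200000 s = 1.0000 ms; subtotal = 1.8000 ms
End-to-end = 9.0000 + 1.8000 = 10.8000 ms -> 10.800 ms (3 dp)

10.800


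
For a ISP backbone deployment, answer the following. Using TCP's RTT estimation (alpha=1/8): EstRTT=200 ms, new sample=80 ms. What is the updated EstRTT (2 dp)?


Given: EstRTT = 200 ms, SampleRTT = 80 ms, alpha = 1/8
New EstRTT = (1 - alpha) * EstRTT + alpha * SampleRTT
(7/8) * 200 = 175
(1/8) * 80 = 10
New EstRTT = 175 + 10 = 185 ms -> 185.00 ms (2 dp)

185.00


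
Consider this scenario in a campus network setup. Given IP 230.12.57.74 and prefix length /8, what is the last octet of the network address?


Given: IP = 230.12.57.74, prefix = /8
Subnet mask = 255.0.0.0
Last octet of IP: 74
Last octet of mask: 0
Network last octet = 74 AND 0 = 0

0


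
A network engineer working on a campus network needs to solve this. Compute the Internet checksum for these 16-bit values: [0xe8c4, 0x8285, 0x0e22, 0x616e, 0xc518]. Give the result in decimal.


Given words: [0xe8c4, 0x8285, 0x0e22, 0x616e, 0xc518]
Step 1: Sum all words
Raw sum = 59588 + 33413 + 3618 + 24942 + 50456 = 172017
Step 2: Fold carry: (40945 + 2) = 40947
One's complement = ~40947 & 0xFFFF = 24588

24588


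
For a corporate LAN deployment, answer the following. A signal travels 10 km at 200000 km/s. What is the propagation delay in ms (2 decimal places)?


Given: distance = 10 km, speed = 200000 km/s
Delay = distance / speed = 10 / 200000 seconds
Delay in ms = 10 * 1000 / 200000
Delay = 0.0500 ms
Rounded to 2 dp = 0.05 ms

0.05


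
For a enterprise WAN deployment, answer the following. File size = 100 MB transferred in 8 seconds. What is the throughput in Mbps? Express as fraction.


Given: file = 100 MB, time = 8 s
File in Mb = 100 * 8 = 800 Mb
Throughput = 800 / 8 Mbps
Throughput = 100 Mbps

100


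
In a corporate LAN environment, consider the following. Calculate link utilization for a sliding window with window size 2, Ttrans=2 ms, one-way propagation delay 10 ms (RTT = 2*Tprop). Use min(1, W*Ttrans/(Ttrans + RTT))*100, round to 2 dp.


Given: W = 2, Ttrans = 2 ms, RTT = 20 ms (= 2 * Tprop, Tprop = 10 ms)
Cycle time = Ttrans + RTT = 2 + 20 = 22 ms (first packet sent until its ACK returns)
W * Ttrans = 2 * 2 = 4 ms of sending per cycle
W * Ttrans / (Ttrans + RTT) = 4 / 22 = 0.181818
U = min(1, 0.181818) = 0.181818
U% = 18.18%

18.18


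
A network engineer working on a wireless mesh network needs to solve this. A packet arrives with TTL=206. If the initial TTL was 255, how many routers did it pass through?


Given: initial TTL = 255, received TTL = 206
Hops = initial TTL - received TTL
Hops = 255 - 206 = 49

49


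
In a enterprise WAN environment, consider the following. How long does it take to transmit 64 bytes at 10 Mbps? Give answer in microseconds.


Given: packet = 64 bytes, bandwidth = 10 Mbps
Packet in bits = 64 * 8 = 512 bits
Bandwidth = 10 * 10^6 = 10000000 bps
Time = 512 / 10000000 seconds
Time in us = 512 * 10^6 / 10000000 = 51.2

51.2


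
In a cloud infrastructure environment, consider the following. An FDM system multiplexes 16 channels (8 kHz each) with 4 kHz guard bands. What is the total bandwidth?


Given: 16 channels, 8 kHz each, guard = 4 kHz
Channel bandwidth = 16 * 8 = 128 kHz
Guard bands = 15 gaps * 4 kHz = 60 kHz
Total = 128 + 60 = 188 kHz

188


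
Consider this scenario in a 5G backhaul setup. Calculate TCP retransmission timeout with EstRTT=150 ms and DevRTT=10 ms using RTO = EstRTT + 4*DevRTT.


Given: EstRTT = 150 ms, DevRTT = 10 ms
Timeout = EstRTT + 4 * DevRTT
4 * DevRTT = 4 * 10 = 40
Timeout = 150 + 40 = 190 ms

190


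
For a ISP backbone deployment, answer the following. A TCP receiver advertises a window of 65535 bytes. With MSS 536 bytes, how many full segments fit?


Given: RWND = 65535 bytes, MSS = 536 bytes
Full segments = floor(RWND / MSS)
Full segments = floor(65535 / 536)
Full segments = floor(122.2668) = 122

122


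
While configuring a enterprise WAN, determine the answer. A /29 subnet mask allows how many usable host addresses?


Given: subnet mask /29
Host bits = 32 - 29 = 3
Total addresses = 2^3 = 8
Usable hosts = 8 - 2 (network + broadcast) = 6

6


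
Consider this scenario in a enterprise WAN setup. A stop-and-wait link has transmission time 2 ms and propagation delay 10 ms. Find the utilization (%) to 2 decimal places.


Given: Ttrans = 2 ms, Tprop = 10 ms
RTT = 2 * Tprop = 2 * 10 = 20 ms
U = Ttrans / (Ttrans + RTT)
U = 2 / (2 + 20)
U = 2 / 22 = 0.090909
U% = 9.09%

9.09
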